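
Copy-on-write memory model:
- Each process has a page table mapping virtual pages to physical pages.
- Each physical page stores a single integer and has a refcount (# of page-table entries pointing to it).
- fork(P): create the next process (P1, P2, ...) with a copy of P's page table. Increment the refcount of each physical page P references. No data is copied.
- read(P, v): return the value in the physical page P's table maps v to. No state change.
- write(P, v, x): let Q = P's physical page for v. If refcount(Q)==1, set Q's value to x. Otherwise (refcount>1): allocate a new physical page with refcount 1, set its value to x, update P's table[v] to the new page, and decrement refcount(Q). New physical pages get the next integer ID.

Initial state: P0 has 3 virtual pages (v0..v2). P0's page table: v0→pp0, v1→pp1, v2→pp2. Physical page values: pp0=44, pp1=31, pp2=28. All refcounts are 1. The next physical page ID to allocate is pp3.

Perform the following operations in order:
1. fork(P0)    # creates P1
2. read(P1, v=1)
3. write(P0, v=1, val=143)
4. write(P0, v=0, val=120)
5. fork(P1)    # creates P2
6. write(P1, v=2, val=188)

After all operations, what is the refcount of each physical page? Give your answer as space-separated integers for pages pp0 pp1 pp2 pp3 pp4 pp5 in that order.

Op 1: fork(P0) -> P1. 3 ppages; refcounts: pp0:2 pp1:2 pp2:2
Op 2: read(P1, v1) -> 31. No state change.
Op 3: write(P0, v1, 143). refcount(pp1)=2>1 -> COPY to pp3. 4 ppages; refcounts: pp0:2 pp1:1 pp2:2 pp3:1
Op 4: write(P0, v0, 120). refcount(pp0)=2>1 -> COPY to pp4. 5 ppages; refcounts: pp0:1 pp1:1 pp2:2 pp3:1 pp4:1
Op 5: fork(P1) -> P2. 5 ppages; refcounts: pp0:2 pp1:2 pp2:3 pp3:1 pp4:1
Op 6: write(P1, v2, 188). refcount(pp2)=3>1 -> COPY to pp5. 6 ppages; refcounts: pp0:2 pp1:2 pp2:2 pp3:1 pp4:1 pp5:1

Answer: 2 2 2 1 1 1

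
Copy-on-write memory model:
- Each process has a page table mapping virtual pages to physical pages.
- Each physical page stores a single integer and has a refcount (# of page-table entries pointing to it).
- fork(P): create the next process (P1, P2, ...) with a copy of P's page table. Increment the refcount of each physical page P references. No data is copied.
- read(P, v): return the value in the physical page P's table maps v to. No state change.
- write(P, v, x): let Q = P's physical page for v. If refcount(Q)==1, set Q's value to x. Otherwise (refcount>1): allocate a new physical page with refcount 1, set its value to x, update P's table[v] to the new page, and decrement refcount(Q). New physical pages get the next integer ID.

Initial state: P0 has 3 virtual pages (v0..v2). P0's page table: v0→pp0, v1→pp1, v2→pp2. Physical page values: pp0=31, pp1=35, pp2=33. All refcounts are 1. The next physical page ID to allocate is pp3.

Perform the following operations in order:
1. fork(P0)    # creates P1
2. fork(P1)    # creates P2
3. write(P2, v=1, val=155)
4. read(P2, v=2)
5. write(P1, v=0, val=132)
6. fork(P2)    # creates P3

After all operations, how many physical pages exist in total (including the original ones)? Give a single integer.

Answer: 5

Derivation:
Op 1: fork(P0) -> P1. 3 ppages; refcounts: pp0:2 pp1:2 pp2:2
Op 2: fork(P1) -> P2. 3 ppages; refcounts: pp0:3 pp1:3 pp2:3
Op 3: write(P2, v1, 155). refcount(pp1)=3>1 -> COPY to pp3. 4 ppages; refcounts: pp0:3 pp1:2 pp2:3 pp3:1
Op 4: read(P2, v2) -> 33. No state change.
Op 5: write(P1, v0, 132). refcount(pp0)=3>1 -> COPY to pp4. 5 ppages; refcounts: pp0:2 pp1:2 pp2:3 pp3:1 pp4:1
Op 6: fork(P2) -> P3. 5 ppages; refcounts: pp0:3 pp1:2 pp2:4 pp3:2 pp4:1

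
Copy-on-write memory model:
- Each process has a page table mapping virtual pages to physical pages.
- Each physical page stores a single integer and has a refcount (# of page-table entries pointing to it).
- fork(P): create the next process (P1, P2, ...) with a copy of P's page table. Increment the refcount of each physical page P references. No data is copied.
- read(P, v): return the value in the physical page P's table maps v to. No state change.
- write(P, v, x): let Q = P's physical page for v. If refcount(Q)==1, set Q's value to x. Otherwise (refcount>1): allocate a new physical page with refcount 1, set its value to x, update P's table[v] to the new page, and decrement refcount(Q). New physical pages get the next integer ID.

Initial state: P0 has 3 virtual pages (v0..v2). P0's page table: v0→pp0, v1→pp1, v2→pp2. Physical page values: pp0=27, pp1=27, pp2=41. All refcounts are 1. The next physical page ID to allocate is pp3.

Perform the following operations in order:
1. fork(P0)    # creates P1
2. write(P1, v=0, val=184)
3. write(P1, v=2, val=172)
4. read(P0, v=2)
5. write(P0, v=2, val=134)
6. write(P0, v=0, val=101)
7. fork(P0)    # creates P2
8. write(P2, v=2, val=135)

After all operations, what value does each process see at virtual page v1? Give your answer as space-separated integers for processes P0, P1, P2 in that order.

Answer: 27 27 27

Derivation:
Op 1: fork(P0) -> P1. 3 ppages; refcounts: pp0:2 pp1:2 pp2:2
Op 2: write(P1, v0, 184). refcount(pp0)=2>1 -> COPY to pp3. 4 ppages; refcounts: pp0:1 pp1:2 pp2:2 pp3:1
Op 3: write(P1, v2, 172). refcount(pp2)=2>1 -> COPY to pp4. 5 ppages; refcounts: pp0:1 pp1:2 pp2:1 pp3:1 pp4:1
Op 4: read(P0, v2) -> 41. No state change.
Op 5: write(P0, v2, 134). refcount(pp2)=1 -> write in place. 5 ppages; refcounts: pp0:1 pp1:2 pp2:1 pp3:1 pp4:1
Op 6: write(P0, v0, 101). refcount(pp0)=1 -> write in place. 5 ppages; refcounts: pp0:1 pp1:2 pp2:1 pp3:1 pp4:1
Op 7: fork(P0) -> P2. 5 ppages; refcounts: pp0:2 pp1:3 pp2:2 pp3:1 pp4:1
Op 8: write(P2, v2, 135). refcount(pp2)=2>1 -> COPY to pp5. 6 ppages; refcounts: pp0:2 pp1:3 pp2:1 pp3:1 pp4:1 pp5:1
P0: v1 -> pp1 = 27
P1: v1 -> pp1 = 27
P2: v1 -> pp1 = 27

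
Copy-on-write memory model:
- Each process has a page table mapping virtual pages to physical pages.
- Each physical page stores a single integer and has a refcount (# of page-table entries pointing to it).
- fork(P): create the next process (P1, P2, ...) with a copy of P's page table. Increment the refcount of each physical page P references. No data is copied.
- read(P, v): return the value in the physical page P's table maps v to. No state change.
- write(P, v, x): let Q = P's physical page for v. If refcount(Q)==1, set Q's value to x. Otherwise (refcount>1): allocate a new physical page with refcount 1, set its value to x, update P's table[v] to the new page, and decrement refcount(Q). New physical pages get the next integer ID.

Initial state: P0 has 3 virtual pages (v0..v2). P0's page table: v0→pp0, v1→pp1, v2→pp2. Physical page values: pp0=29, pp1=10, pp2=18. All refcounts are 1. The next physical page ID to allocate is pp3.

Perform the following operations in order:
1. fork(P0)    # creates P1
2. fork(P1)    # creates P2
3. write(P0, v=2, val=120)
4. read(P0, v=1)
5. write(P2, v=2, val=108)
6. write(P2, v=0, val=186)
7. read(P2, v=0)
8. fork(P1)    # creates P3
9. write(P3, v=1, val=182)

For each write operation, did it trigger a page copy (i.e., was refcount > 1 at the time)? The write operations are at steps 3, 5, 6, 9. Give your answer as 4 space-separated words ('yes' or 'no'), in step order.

Op 1: fork(P0) -> P1. 3 ppages; refcounts: pp0:2 pp1:2 pp2:2
Op 2: fork(P1) -> P2. 3 ppages; refcounts: pp0:3 pp1:3 pp2:3
Op 3: write(P0, v2, 120). refcount(pp2)=3>1 -> COPY to pp3. 4 ppages; refcounts: pp0:3 pp1:3 pp2:2 pp3:1
Op 4: read(P0, v1) -> 10. No state change.
Op 5: write(P2, v2, 108). refcount(pp2)=2>1 -> COPY to pp4. 5 ppages; refcounts: pp0:3 pp1:3 pp2:1 pp3:1 pp4:1
Op 6: write(P2, v0, 186). refcount(pp0)=3>1 -> COPY to pp5. 6 ppages; refcounts: pp0:2 pp1:3 pp2:1 pp3:1 pp4:1 pp5:1
Op 7: read(P2, v0) -> 186. No state change.
Op 8: fork(P1) -> P3. 6 ppages; refcounts: pp0:3 pp1:4 pp2:2 pp3:1 pp4:1 pp5:1
Op 9: write(P3, v1, 182). refcount(pp1)=4>1 -> COPY to pp6. 7 ppages; refcounts: pp0:3 pp1:3 pp2:2 pp3:1 pp4:1 pp5:1 pp6:1

yes yes yes yes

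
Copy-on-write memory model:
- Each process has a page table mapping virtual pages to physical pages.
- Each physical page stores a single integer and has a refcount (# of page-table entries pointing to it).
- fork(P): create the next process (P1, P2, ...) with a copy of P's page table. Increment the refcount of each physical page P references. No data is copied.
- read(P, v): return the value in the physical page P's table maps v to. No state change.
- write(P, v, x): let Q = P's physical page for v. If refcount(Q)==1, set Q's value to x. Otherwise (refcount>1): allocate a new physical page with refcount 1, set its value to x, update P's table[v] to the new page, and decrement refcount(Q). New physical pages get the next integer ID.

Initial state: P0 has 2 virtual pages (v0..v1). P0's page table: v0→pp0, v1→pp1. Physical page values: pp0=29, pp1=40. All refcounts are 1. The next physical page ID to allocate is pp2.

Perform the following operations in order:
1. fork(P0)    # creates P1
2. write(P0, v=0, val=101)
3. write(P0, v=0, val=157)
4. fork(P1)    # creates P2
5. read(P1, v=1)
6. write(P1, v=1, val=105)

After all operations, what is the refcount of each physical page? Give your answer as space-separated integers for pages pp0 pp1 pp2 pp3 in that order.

Op 1: fork(P0) -> P1. 2 ppages; refcounts: pp0:2 pp1:2
Op 2: write(P0, v0, 101). refcount(pp0)=2>1 -> COPY to pp2. 3 ppages; refcounts: pp0:1 pp1:2 pp2:1
Op 3: write(P0, v0, 157). refcount(pp2)=1 -> write in place. 3 ppages; refcounts: pp0:1 pp1:2 pp2:1
Op 4: fork(P1) -> P2. 3 ppages; refcounts: pp0:2 pp1:3 pp2:1
Op 5: read(P1, v1) -> 40. No state change.
Op 6: write(P1, v1, 105). refcount(pp1)=3>1 -> COPY to pp3. 4 ppages; refcounts: pp0:2 pp1:2 pp2:1 pp3:1

Answer: 2 2 1 1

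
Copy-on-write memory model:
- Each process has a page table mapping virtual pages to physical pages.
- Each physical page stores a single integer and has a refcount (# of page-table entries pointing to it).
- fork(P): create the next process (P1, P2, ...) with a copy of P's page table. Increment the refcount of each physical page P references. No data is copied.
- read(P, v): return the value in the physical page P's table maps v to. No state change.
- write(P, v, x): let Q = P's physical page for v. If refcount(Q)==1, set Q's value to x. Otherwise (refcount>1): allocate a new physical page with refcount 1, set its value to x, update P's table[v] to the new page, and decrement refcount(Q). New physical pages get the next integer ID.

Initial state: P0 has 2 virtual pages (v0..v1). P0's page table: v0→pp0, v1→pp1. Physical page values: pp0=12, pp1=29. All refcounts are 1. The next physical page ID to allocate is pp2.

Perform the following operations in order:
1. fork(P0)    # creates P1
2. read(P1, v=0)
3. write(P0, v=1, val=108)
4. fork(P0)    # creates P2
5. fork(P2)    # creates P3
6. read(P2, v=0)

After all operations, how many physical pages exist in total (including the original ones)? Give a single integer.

Op 1: fork(P0) -> P1. 2 ppages; refcounts: pp0:2 pp1:2
Op 2: read(P1, v0) -> 12. No state change.
Op 3: write(P0, v1, 108). refcount(pp1)=2>1 -> COPY to pp2. 3 ppages; refcounts: pp0:2 pp1:1 pp2:1
Op 4: fork(P0) -> P2. 3 ppages; refcounts: pp0:3 pp1:1 pp2:2
Op 5: fork(P2) -> P3. 3 ppages; refcounts: pp0:4 pp1:1 pp2:3
Op 6: read(P2, v0) -> 12. No state change.

Answer: 3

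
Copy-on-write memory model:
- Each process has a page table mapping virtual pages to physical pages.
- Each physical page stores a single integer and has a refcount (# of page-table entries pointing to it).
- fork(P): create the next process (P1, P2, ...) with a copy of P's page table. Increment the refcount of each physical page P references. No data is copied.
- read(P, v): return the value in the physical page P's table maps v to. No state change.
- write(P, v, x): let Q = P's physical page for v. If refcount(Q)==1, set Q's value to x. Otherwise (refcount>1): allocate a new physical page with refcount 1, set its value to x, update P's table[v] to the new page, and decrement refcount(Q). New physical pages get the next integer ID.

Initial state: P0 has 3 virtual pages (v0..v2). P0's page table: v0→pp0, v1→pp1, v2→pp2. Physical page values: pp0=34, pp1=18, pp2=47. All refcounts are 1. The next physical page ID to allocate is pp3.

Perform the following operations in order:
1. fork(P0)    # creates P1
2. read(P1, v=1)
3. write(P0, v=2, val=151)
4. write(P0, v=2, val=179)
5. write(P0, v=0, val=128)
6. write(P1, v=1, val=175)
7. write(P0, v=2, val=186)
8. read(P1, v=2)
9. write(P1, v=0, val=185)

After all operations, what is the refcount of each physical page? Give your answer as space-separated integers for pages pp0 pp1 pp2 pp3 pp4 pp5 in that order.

Op 1: fork(P0) -> P1. 3 ppages; refcounts: pp0:2 pp1:2 pp2:2
Op 2: read(P1, v1) -> 18. No state change.
Op 3: write(P0, v2, 151). refcount(pp2)=2>1 -> COPY to pp3. 4 ppages; refcounts: pp0:2 pp1:2 pp2:1 pp3:1
Op 4: write(P0, v2, 179). refcount(pp3)=1 -> write in place. 4 ppages; refcounts: pp0:2 pp1:2 pp2:1 pp3:1
Op 5: write(P0, v0, 128). refcount(pp0)=2>1 -> COPY to pp4. 5 ppages; refcounts: pp0:1 pp1:2 pp2:1 pp3:1 pp4:1
Op 6: write(P1, v1, 175). refcount(pp1)=2>1 -> COPY to pp5. 6 ppages; refcounts: pp0:1 pp1:1 pp2:1 pp3:1 pp4:1 pp5:1
Op 7: write(P0, v2, 186). refcount(pp3)=1 -> write in place. 6 ppages; refcounts: pp0:1 pp1:1 pp2:1 pp3:1 pp4:1 pp5:1
Op 8: read(P1, v2) -> 47. No state change.
Op 9: write(P1, v0, 185). refcount(pp0)=1 -> write in place. 6 ppages; refcounts: pp0:1 pp1:1 pp2:1 pp3:1 pp4:1 pp5:1

Answer: 1 1 1 1 1 1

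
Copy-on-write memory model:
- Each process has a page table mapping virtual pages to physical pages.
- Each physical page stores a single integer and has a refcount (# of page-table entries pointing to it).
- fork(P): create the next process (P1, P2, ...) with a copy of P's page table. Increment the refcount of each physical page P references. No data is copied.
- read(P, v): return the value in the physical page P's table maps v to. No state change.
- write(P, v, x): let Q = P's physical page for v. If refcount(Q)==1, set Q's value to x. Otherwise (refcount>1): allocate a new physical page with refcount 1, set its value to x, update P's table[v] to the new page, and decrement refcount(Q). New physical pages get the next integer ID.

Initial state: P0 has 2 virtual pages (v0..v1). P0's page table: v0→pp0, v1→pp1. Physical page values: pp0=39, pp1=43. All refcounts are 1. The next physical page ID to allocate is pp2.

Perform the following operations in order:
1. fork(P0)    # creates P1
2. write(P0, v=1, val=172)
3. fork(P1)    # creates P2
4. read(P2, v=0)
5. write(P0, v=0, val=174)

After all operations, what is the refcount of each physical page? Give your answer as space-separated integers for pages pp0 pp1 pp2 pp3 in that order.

Answer: 2 2 1 1

Derivation:
Op 1: fork(P0) -> P1. 2 ppages; refcounts: pp0:2 pp1:2
Op 2: write(P0, v1, 172). refcount(pp1)=2>1 -> COPY to pp2. 3 ppages; refcounts: pp0:2 pp1:1 pp2:1
Op 3: fork(P1) -> P2. 3 ppages; refcounts: pp0:3 pp1:2 pp2:1
Op 4: read(P2, v0) -> 39. No state change.
Op 5: write(P0, v0, 174). refcount(pp0)=3>1 -> COPY to pp3. 4 ppages; refcounts: pp0:2 pp1:2 pp2:1 pp3:1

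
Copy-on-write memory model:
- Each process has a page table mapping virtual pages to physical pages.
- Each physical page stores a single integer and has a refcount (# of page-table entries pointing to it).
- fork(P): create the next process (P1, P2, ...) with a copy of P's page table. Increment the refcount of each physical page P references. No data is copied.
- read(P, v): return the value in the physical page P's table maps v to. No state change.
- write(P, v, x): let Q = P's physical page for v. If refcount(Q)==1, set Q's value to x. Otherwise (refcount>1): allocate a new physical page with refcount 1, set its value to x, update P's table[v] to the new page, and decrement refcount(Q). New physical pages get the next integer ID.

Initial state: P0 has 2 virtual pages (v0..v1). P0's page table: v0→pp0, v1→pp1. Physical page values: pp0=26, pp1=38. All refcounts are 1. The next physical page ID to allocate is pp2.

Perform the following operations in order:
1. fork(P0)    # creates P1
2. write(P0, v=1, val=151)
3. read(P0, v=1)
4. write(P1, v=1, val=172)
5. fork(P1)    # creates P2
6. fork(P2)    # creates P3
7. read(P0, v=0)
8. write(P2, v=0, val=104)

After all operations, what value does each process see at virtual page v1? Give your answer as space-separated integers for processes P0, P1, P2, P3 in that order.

Op 1: fork(P0) -> P1. 2 ppages; refcounts: pp0:2 pp1:2
Op 2: write(P0, v1, 151). refcount(pp1)=2>1 -> COPY to pp2. 3 ppages; refcounts: pp0:2 pp1:1 pp2:1
Op 3: read(P0, v1) -> 151. No state change.
Op 4: write(P1, v1, 172). refcount(pp1)=1 -> write in place. 3 ppages; refcounts: pp0:2 pp1:1 pp2:1
Op 5: fork(P1) -> P2. 3 ppages; refcounts: pp0:3 pp1:2 pp2:1
Op 6: fork(P2) -> P3. 3 ppages; refcounts: pp0:4 pp1:3 pp2:1
Op 7: read(P0, v0) -> 26. No state change.
Op 8: write(P2, v0, 104). refcount(pp0)=4>1 -> COPY to pp3. 4 ppages; refcounts: pp0:3 pp1:3 pp2:1 pp3:1
P0: v1 -> pp2 = 151
P1: v1 -> pp1 = 172
P2: v1 -> pp1 = 172
P3: v1 -> pp1 = 172

Answer: 151 172 172 172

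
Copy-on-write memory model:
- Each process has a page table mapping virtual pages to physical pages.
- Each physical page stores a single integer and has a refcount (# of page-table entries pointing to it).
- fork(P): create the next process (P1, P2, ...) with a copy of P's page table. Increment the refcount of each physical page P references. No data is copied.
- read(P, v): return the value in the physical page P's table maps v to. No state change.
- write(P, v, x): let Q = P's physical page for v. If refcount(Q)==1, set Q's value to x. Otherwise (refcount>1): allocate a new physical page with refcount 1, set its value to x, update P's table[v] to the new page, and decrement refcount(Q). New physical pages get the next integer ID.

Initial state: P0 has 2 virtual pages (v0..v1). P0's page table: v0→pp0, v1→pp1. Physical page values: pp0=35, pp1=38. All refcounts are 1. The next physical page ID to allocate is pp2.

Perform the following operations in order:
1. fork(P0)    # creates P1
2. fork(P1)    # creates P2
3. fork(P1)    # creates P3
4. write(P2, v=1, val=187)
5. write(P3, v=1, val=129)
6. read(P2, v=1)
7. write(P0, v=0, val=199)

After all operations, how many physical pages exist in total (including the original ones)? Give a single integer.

Op 1: fork(P0) -> P1. 2 ppages; refcounts: pp0:2 pp1:2
Op 2: fork(P1) -> P2. 2 ppages; refcounts: pp0:3 pp1:3
Op 3: fork(P1) -> P3. 2 ppages; refcounts: pp0:4 pp1:4
Op 4: write(P2, v1, 187). refcount(pp1)=4>1 -> COPY to pp2. 3 ppages; refcounts: pp0:4 pp1:3 pp2:1
Op 5: write(P3, v1, 129). refcount(pp1)=3>1 -> COPY to pp3. 4 ppages; refcounts: pp0:4 pp1:2 pp2:1 pp3:1
Op 6: read(P2, v1) -> 187. No state change.
Op 7: write(P0, v0, 199). refcount(pp0)=4>1 -> COPY to pp4. 5 ppages; refcounts: pp0:3 pp1:2 pp2:1 pp3:1 pp4:1

Answer: 5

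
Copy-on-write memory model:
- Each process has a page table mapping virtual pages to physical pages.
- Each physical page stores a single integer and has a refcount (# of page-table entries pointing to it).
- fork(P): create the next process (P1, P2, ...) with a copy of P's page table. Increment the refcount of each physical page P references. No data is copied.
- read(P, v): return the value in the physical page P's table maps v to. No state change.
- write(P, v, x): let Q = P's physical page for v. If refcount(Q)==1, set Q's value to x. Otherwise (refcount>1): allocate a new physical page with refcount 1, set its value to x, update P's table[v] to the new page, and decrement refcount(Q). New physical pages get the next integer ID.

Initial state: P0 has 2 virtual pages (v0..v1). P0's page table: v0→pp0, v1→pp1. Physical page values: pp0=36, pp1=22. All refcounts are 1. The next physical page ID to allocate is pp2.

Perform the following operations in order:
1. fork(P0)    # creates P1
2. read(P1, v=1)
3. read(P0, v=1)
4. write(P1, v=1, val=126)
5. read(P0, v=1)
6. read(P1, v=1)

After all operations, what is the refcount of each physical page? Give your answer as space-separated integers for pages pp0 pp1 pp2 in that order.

Op 1: fork(P0) -> P1. 2 ppages; refcounts: pp0:2 pp1:2
Op 2: read(P1, v1) -> 22. No state change.
Op 3: read(P0, v1) -> 22. No state change.
Op 4: write(P1, v1, 126). refcount(pp1)=2>1 -> COPY to pp2. 3 ppages; refcounts: pp0:2 pp1:1 pp2:1
Op 5: read(P0, v1) -> 22. No state change.
Op 6: read(P1, v1) -> 126. No state change.

Answer: 2 1 1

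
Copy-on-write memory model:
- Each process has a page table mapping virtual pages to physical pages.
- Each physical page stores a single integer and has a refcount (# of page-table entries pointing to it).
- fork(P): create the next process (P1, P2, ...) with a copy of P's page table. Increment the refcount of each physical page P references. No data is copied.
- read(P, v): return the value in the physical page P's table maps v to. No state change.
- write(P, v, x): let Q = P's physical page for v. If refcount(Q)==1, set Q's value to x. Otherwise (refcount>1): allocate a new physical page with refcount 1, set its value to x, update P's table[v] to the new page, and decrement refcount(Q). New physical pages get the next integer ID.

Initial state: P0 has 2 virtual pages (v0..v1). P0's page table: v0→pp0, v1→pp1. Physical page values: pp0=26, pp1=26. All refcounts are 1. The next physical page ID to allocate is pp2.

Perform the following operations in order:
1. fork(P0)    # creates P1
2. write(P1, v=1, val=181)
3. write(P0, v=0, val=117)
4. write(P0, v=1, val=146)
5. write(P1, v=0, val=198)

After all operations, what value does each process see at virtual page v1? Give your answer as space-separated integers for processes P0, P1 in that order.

Op 1: fork(P0) -> P1. 2 ppages; refcounts: pp0:2 pp1:2
Op 2: write(P1, v1, 181). refcount(pp1)=2>1 -> COPY to pp2. 3 ppages; refcounts: pp0:2 pp1:1 pp2:1
Op 3: write(P0, v0, 117). refcount(pp0)=2>1 -> COPY to pp3. 4 ppages; refcounts: pp0:1 pp1:1 pp2:1 pp3:1
Op 4: write(P0, v1, 146). refcount(pp1)=1 -> write in place. 4 ppages; refcounts: pp0:1 pp1:1 pp2:1 pp3:1
Op 5: write(P1, v0, 198). refcount(pp0)=1 -> write in place. 4 ppages; refcounts: pp0:1 pp1:1 pp2:1 pp3:1
P0: v1 -> pp1 = 146
P1: v1 -> pp2 = 181

Answer: 146 181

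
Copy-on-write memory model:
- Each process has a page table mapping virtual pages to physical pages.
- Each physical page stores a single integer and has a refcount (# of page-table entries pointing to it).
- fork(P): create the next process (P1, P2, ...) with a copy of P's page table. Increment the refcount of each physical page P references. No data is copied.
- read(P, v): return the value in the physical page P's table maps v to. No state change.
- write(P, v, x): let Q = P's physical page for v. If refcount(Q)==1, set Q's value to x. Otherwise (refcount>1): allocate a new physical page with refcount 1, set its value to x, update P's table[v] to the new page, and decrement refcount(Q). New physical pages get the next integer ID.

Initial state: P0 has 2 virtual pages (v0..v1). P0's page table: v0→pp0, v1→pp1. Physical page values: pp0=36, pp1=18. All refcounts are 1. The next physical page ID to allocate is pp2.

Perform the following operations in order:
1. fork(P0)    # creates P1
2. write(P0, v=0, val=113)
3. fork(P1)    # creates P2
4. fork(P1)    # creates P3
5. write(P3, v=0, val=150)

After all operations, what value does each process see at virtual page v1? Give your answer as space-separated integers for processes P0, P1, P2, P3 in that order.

Answer: 18 18 18 18

Derivation:
Op 1: fork(P0) -> P1. 2 ppages; refcounts: pp0:2 pp1:2
Op 2: write(P0, v0, 113). refcount(pp0)=2>1 -> COPY to pp2. 3 ppages; refcounts: pp0:1 pp1:2 pp2:1
Op 3: fork(P1) -> P2. 3 ppages; refcounts: pp0:2 pp1:3 pp2:1
Op 4: fork(P1) -> P3. 3 ppages; refcounts: pp0:3 pp1:4 pp2:1
Op 5: write(P3, v0, 150). refcount(pp0)=3>1 -> COPY to pp3. 4 ppages; refcounts: pp0:2 pp1:4 pp2:1 pp3:1
P0: v1 -> pp1 = 18
P1: v1 -> pp1 = 18
P2: v1 -> pp1 = 18
P3: v1 -> pp1 = 18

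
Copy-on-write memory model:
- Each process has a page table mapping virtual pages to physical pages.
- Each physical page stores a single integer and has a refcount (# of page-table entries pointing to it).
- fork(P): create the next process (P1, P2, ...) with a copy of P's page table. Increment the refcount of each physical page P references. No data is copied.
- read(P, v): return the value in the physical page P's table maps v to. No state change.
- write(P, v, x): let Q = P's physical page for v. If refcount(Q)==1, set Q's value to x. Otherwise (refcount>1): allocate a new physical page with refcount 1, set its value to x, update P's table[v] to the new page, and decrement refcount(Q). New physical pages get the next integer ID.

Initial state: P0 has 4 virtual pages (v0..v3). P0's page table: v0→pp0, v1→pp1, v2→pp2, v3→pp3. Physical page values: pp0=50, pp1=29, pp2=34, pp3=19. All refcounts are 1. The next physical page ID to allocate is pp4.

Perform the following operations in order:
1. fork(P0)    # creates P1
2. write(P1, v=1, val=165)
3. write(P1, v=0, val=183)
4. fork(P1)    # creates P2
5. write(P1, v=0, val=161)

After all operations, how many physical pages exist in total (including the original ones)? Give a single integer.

Op 1: fork(P0) -> P1. 4 ppages; refcounts: pp0:2 pp1:2 pp2:2 pp3:2
Op 2: write(P1, v1, 165). refcount(pp1)=2>1 -> COPY to pp4. 5 ppages; refcounts: pp0:2 pp1:1 pp2:2 pp3:2 pp4:1
Op 3: write(P1, v0, 183). refcount(pp0)=2>1 -> COPY to pp5. 6 ppages; refcounts: pp0:1 pp1:1 pp2:2 pp3:2 pp4:1 pp5:1
Op 4: fork(P1) -> P2. 6 ppages; refcounts: pp0:1 pp1:1 pp2:3 pp3:3 pp4:2 pp5:2
Op 5: write(P1, v0, 161). refcount(pp5)=2>1 -> COPY to pp6. 7 ppages; refcounts: pp0:1 pp1:1 pp2:3 pp3:3 pp4:2 pp5:1 pp6:1

Answer: 7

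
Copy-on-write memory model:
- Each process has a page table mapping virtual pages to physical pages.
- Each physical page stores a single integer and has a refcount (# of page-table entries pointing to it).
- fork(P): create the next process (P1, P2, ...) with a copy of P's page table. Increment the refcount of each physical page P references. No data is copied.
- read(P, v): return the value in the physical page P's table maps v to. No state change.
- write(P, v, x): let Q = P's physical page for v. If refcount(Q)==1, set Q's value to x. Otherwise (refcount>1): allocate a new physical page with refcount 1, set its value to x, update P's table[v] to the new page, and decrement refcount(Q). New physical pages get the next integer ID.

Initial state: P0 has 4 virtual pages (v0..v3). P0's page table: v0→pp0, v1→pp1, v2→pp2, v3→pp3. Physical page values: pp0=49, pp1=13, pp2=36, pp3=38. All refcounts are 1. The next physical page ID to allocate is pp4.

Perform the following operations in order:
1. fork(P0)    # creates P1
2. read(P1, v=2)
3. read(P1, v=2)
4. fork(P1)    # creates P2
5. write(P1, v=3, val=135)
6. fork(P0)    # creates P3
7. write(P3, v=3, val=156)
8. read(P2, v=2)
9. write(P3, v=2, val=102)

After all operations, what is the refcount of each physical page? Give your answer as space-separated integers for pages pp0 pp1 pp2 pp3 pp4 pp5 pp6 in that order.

Answer: 4 4 3 2 1 1 1

Derivation:
Op 1: fork(P0) -> P1. 4 ppages; refcounts: pp0:2 pp1:2 pp2:2 pp3:2
Op 2: read(P1, v2) -> 36. No state change.
Op 3: read(P1, v2) -> 36. No state change.
Op 4: fork(P1) -> P2. 4 ppages; refcounts: pp0:3 pp1:3 pp2:3 pp3:3
Op 5: write(P1, v3, 135). refcount(pp3)=3>1 -> COPY to pp4. 5 ppages; refcounts: pp0:3 pp1:3 pp2:3 pp3:2 pp4:1
Op 6: fork(P0) -> P3. 5 ppages; refcounts: pp0:4 pp1:4 pp2:4 pp3:3 pp4:1
Op 7: write(P3, v3, 156). refcount(pp3)=3>1 -> COPY to pp5. 6 ppages; refcounts: pp0:4 pp1:4 pp2:4 pp3:2 pp4:1 pp5:1
Op 8: read(P2, v2) -> 36. No state change.
Op 9: write(P3, v2, 102). refcount(pp2)=4>1 -> COPY to pp6. 7 ppages; refcounts: pp0:4 pp1:4 pp2:3 pp3:2 pp4:1 pp5:1 pp6:1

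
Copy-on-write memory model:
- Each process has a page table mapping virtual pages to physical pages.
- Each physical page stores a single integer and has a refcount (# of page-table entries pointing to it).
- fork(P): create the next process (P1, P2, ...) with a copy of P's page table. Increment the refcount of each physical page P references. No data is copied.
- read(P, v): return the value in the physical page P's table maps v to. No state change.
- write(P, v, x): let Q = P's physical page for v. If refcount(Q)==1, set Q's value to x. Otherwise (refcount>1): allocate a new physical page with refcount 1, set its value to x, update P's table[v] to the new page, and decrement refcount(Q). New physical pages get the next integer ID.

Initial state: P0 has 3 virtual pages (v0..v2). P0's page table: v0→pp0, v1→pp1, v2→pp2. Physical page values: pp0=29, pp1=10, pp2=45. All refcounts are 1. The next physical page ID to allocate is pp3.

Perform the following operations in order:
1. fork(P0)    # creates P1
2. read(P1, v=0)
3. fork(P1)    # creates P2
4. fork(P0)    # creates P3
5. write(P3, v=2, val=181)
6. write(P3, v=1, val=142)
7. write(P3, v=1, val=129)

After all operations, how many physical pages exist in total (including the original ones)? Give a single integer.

Answer: 5

Derivation:
Op 1: fork(P0) -> P1. 3 ppages; refcounts: pp0:2 pp1:2 pp2:2
Op 2: read(P1, v0) -> 29. No state change.
Op 3: fork(P1) -> P2. 3 ppages; refcounts: pp0:3 pp1:3 pp2:3
Op 4: fork(P0) -> P3. 3 ppages; refcounts: pp0:4 pp1:4 pp2:4
Op 5: write(P3, v2, 181). refcount(pp2)=4>1 -> COPY to pp3. 4 ppages; refcounts: pp0:4 pp1:4 pp2:3 pp3:1
Op 6: write(P3, v1, 142). refcount(pp1)=4>1 -> COPY to pp4. 5 ppages; refcounts: pp0:4 pp1:3 pp2:3 pp3:1 pp4:1
Op 7: write(P3, v1, 129). refcount(pp4)=1 -> write in place. 5 ppages; refcounts: pp0:4 pp1:3 pp2:3 pp3:1 pp4:1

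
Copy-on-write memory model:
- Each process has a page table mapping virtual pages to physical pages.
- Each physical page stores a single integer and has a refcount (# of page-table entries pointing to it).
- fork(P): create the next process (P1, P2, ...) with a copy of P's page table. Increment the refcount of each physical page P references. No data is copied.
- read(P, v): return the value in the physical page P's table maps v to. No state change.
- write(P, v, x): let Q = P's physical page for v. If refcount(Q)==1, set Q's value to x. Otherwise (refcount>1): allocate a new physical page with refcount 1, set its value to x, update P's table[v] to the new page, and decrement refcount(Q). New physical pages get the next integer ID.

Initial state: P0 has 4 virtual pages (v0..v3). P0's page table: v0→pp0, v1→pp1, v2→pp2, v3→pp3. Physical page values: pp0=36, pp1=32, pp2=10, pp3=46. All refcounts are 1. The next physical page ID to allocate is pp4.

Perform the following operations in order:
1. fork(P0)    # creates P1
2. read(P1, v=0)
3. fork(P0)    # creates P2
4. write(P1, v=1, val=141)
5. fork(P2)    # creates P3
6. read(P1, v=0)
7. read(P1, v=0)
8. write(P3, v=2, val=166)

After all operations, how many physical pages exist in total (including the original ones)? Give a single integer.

Op 1: fork(P0) -> P1. 4 ppages; refcounts: pp0:2 pp1:2 pp2:2 pp3:2
Op 2: read(P1, v0) -> 36. No state change.
Op 3: fork(P0) -> P2. 4 ppages; refcounts: pp0:3 pp1:3 pp2:3 pp3:3
Op 4: write(P1, v1, 141). refcount(pp1)=3>1 -> COPY to pp4. 5 ppages; refcounts: pp0:3 pp1:2 pp2:3 pp3:3 pp4:1
Op 5: fork(P2) -> P3. 5 ppages; refcounts: pp0:4 pp1:3 pp2:4 pp3:4 pp4:1
Op 6: read(P1, v0) -> 36. No state change.
Op 7: read(P1, v0) -> 36. No state change.
Op 8: write(P3, v2, 166). refcount(pp2)=4>1 -> COPY to pp5. 6 ppages; refcounts: pp0:4 pp1:3 pp2:3 pp3:4 pp4:1 pp5:1

Answer: 6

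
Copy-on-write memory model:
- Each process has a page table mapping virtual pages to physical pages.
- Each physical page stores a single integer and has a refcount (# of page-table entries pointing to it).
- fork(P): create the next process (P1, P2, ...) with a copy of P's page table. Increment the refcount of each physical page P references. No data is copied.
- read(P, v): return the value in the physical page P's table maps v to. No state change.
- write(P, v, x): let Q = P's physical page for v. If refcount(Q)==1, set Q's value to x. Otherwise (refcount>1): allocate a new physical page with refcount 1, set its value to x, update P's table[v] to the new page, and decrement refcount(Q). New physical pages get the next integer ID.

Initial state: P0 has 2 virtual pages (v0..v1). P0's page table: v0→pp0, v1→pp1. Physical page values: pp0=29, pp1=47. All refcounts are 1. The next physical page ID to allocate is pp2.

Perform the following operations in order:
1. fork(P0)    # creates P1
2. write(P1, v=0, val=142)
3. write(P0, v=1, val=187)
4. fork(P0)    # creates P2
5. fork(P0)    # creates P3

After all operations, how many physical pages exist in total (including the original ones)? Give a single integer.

Op 1: fork(P0) -> P1. 2 ppages; refcounts: pp0:2 pp1:2
Op 2: write(P1, v0, 142). refcount(pp0)=2>1 -> COPY to pp2. 3 ppages; refcounts: pp0:1 pp1:2 pp2:1
Op 3: write(P0, v1, 187). refcount(pp1)=2>1 -> COPY to pp3. 4 ppages; refcounts: pp0:1 pp1:1 pp2:1 pp3:1
Op 4: fork(P0) -> P2. 4 ppages; refcounts: pp0:2 pp1:1 pp2:1 pp3:2
Op 5: fork(P0) -> P3. 4 ppages; refcounts: pp0:3 pp1:1 pp2:1 pp3:3

Answer: 4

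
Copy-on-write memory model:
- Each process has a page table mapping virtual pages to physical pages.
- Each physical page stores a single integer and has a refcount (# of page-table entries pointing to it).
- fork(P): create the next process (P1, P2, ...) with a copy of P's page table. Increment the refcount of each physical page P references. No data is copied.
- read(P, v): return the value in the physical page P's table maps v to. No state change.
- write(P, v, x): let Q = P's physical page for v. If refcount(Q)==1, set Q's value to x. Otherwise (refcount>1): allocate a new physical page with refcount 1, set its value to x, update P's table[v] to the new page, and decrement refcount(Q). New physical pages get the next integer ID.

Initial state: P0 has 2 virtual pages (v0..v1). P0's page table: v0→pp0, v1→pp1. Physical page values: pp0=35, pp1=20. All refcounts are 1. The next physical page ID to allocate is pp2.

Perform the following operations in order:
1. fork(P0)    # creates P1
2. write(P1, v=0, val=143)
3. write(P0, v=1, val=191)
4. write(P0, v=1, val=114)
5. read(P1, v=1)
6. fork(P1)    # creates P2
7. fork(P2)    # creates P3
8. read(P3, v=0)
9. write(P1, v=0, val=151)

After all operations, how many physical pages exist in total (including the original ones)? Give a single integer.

Answer: 5

Derivation:
Op 1: fork(P0) -> P1. 2 ppages; refcounts: pp0:2 pp1:2
Op 2: write(P1, v0, 143). refcount(pp0)=2>1 -> COPY to pp2. 3 ppages; refcounts: pp0:1 pp1:2 pp2:1
Op 3: write(P0, v1, 191). refcount(pp1)=2>1 -> COPY to pp3. 4 ppages; refcounts: pp0:1 pp1:1 pp2:1 pp3:1
Op 4: write(P0, v1, 114). refcount(pp3)=1 -> write in place. 4 ppages; refcounts: pp0:1 pp1:1 pp2:1 pp3:1
Op 5: read(P1, v1) -> 20. No state change.
Op 6: fork(P1) -> P2. 4 ppages; refcounts: pp0:1 pp1:2 pp2:2 pp3:1
Op 7: fork(P2) -> P3. 4 ppages; refcounts: pp0:1 pp1:3 pp2:3 pp3:1
Op 8: read(P3, v0) -> 143. No state change.
Op 9: write(P1, v0, 151). refcount(pp2)=3>1 -> COPY to pp4. 5 ppages; refcounts: pp0:1 pp1:3 pp2:2 pp3:1 pp4:1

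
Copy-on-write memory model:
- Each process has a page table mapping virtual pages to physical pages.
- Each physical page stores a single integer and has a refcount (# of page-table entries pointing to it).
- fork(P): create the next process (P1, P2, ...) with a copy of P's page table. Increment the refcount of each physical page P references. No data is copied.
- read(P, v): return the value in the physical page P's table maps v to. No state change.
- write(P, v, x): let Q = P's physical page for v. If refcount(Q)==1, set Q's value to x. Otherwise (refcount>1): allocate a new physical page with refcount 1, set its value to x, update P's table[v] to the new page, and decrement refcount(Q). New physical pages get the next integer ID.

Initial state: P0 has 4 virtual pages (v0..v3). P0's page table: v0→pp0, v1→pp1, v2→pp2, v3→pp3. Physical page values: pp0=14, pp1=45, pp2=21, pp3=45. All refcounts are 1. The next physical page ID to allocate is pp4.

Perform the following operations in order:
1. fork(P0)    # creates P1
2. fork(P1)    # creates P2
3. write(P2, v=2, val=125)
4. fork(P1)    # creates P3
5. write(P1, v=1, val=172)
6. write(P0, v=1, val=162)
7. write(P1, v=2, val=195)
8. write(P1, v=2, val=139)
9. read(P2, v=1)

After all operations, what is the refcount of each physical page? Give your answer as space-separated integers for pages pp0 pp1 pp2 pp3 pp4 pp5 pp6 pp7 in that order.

Answer: 4 2 2 4 1 1 1 1

Derivation:
Op 1: fork(P0) -> P1. 4 ppages; refcounts: pp0:2 pp1:2 pp2:2 pp3:2
Op 2: fork(P1) -> P2. 4 ppages; refcounts: pp0:3 pp1:3 pp2:3 pp3:3
Op 3: write(P2, v2, 125). refcount(pp2)=3>1 -> COPY to pp4. 5 ppages; refcounts: pp0:3 pp1:3 pp2:2 pp3:3 pp4:1
Op 4: fork(P1) -> P3. 5 ppages; refcounts: pp0:4 pp1:4 pp2:3 pp3:4 pp4:1
Op 5: write(P1, v1, 172). refcount(pp1)=4>1 -> COPY to pp5. 6 ppages; refcounts: pp0:4 pp1:3 pp2:3 pp3:4 pp4:1 pp5:1
Op 6: write(P0, v1, 162). refcount(pp1)=3>1 -> COPY to pp6. 7 ppages; refcounts: pp0:4 pp1:2 pp2:3 pp3:4 pp4:1 pp5:1 pp6:1
Op 7: write(P1, v2, 195). refcount(pp2)=3>1 -> COPY to pp7. 8 ppages; refcounts: pp0:4 pp1:2 pp2:2 pp3:4 pp4:1 pp5:1 pp6:1 pp7:1
Op 8: write(P1, v2, 139). refcount(pp7)=1 -> write in place. 8 ppages; refcounts: pp0:4 pp1:2 pp2:2 pp3:4 pp4:1 pp5:1 pp6:1 pp7:1
Op 9: read(P2, v1) -> 45. No state change.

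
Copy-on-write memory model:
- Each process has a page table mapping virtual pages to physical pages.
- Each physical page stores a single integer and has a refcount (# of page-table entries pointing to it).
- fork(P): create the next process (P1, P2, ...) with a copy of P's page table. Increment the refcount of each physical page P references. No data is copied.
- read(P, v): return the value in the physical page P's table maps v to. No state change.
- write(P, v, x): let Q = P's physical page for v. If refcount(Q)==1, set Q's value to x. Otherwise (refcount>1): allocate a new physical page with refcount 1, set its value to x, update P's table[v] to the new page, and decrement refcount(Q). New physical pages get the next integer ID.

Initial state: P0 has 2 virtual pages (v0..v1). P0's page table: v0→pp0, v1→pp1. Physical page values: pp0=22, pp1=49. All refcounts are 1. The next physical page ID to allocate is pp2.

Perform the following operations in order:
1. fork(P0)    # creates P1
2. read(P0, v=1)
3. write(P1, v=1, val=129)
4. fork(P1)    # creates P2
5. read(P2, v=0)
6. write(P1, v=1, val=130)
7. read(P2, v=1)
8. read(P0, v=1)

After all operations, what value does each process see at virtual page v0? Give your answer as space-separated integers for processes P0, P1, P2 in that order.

Answer: 22 22 22

Derivation:
Op 1: fork(P0) -> P1. 2 ppages; refcounts: pp0:2 pp1:2
Op 2: read(P0, v1) -> 49. No state change.
Op 3: write(P1, v1, 129). refcount(pp1)=2>1 -> COPY to pp2. 3 ppages; refcounts: pp0:2 pp1:1 pp2:1
Op 4: fork(P1) -> P2. 3 ppages; refcounts: pp0:3 pp1:1 pp2:2
Op 5: read(P2, v0) -> 22. No state change.
Op 6: write(P1, v1, 130). refcount(pp2)=2>1 -> COPY to pp3. 4 ppages; refcounts: pp0:3 pp1:1 pp2:1 pp3:1
Op 7: read(P2, v1) -> 129. No state change.
Op 8: read(P0, v1) -> 49. No state change.
P0: v0 -> pp0 = 22
P1: v0 -> pp0 = 22
P2: v0 -> pp0 = 22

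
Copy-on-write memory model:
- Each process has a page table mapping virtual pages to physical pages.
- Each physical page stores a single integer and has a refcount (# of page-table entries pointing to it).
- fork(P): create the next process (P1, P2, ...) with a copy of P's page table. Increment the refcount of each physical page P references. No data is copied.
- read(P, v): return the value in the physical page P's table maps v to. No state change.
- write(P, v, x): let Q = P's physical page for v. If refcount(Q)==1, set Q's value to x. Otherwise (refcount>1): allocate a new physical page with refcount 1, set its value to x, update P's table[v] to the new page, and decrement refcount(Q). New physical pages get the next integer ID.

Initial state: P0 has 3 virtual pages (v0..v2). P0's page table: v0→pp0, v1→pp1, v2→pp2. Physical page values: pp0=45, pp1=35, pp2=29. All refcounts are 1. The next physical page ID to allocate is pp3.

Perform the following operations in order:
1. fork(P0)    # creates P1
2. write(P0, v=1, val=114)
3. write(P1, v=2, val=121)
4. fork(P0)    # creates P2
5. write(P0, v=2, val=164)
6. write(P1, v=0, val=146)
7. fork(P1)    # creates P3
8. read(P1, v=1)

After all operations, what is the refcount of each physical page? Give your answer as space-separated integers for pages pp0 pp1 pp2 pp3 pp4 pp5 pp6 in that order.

Op 1: fork(P0) -> P1. 3 ppages; refcounts: pp0:2 pp1:2 pp2:2
Op 2: write(P0, v1, 114). refcount(pp1)=2>1 -> COPY to pp3. 4 ppages; refcounts: pp0:2 pp1:1 pp2:2 pp3:1
Op 3: write(P1, v2, 121). refcount(pp2)=2>1 -> COPY to pp4. 5 ppages; refcounts: pp0:2 pp1:1 pp2:1 pp3:1 pp4:1
Op 4: fork(P0) -> P2. 5 ppages; refcounts: pp0:3 pp1:1 pp2:2 pp3:2 pp4:1
Op 5: write(P0, v2, 164). refcount(pp2)=2>1 -> COPY to pp5. 6 ppages; refcounts: pp0:3 pp1:1 pp2:1 pp3:2 pp4:1 pp5:1
Op 6: write(P1, v0, 146). refcount(pp0)=3>1 -> COPY to pp6. 7 ppages; refcounts: pp0:2 pp1:1 pp2:1 pp3:2 pp4:1 pp5:1 pp6:1
Op 7: fork(P1) -> P3. 7 ppages; refcounts: pp0:2 pp1:2 pp2:1 pp3:2 pp4:2 pp5:1 pp6:2
Op 8: read(P1, v1) -> 35. No state change.

Answer: 2 2 1 2 2 1 2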